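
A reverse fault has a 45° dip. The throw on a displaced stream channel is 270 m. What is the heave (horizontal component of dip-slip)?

270 m

heave = throw / tan(dip) = 270 / tan(45°) = 270 m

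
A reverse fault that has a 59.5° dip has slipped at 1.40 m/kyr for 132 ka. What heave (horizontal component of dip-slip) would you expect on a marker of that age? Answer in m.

dip-slip = rate × time = 1.40 m/kyr × 132 ka = 184.8 m
heave = dip-slip × cos(dip) = 184.8 × cos(59.5°) = 93.8 m

93.8 m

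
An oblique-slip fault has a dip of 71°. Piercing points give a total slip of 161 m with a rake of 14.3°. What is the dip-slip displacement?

39.8 m

dip-slip = net slip × sin(rake) = 161 m × sin(14.3°) = 39.8 m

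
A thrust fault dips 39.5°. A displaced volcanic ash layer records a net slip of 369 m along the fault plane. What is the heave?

heave = dip-slip × cos(dip) = 369 m × cos(39.5°) = 285 m

285 m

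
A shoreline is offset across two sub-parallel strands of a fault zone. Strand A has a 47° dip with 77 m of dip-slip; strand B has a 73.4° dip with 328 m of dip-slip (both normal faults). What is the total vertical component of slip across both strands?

371 m

throw_A = 77 × sin(47°) = 56.31 m
throw_B = 328 × sin(73.4°) = 314.3 m
total = 56.31 + 314.3 = 371 m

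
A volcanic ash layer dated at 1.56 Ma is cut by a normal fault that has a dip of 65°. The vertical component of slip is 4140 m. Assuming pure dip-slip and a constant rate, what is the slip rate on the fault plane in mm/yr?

2.93 mm/yr

dip-slip = throw / sin(dip) = 4140 m / sin(65°) = 4568 m
rate = 4568 m / 1.56 Ma = 0.00293 m/yr = 2.93 mm/yr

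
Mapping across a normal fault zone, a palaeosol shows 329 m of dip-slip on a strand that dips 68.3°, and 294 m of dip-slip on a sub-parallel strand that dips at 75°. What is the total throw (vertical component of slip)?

590 m

throw_A = 329 × sin(68.3°) = 305.7 m
throw_B = 294 × sin(75°) = 284 m
total = 305.7 + 284 = 590 m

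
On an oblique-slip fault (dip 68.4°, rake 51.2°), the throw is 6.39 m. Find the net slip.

dip-slip = throw / sin(dip) = 6.39 / sin(68.4°) = 6.873 m
net slip = dip-slip / sin(rake) = 6.873 / sin(51.2°) = 8.82 m

8.82 m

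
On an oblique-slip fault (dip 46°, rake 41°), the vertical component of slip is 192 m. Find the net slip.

407 m

dip-slip = throw / sin(dip) = 192 / sin(46°) = 266.9 m
net slip = dip-slip / sin(rake) = 266.9 / sin(41°) = 407 m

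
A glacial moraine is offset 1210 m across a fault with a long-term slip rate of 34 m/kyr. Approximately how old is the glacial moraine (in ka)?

35.6 ka

age = offset / rate = 1210 m / (34 m/kyr) = 35600 yr = 35.6 ka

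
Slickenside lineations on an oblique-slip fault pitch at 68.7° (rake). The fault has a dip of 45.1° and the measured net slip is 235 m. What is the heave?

155 m

dip-slip = net slip × sin(rake) = 235 m × sin(68.7°) = 218.9 m
heave = dip-slip × cos(dip) = 218.9 × cos(45.1°) = 155 m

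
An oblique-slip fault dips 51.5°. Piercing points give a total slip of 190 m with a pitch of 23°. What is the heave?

dip-slip = net slip × sin(rake) = 190 m × sin(23°) = 74.24 m
heave = dip-slip × cos(dip) = 74.24 × cos(51.5°) = 46.2 m

46.2 m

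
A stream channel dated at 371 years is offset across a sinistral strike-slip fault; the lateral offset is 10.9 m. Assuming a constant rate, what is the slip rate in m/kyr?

rate = 10.9 m / 371 years = 0.0294 m/yr = 29.4 m/kyr

29.4 m/kyr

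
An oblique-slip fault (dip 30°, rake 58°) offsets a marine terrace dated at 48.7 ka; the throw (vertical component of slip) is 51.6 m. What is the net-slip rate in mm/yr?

dip-slip = throw / sin(dip) = 51.6 / sin(30°) = 103.2 m
net slip = dip-slip / sin(rake) = 103.2 / sin(58°) = 121.7 m
rate = 121.7 m / 48.7 ka = 0.00250 m/yr = 2.50 mm/yr

2.50 mm/yr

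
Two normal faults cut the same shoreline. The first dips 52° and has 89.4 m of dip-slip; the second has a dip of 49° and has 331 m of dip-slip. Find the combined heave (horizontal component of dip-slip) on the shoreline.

heave_A = 89.4 × cos(52°) = 55.04 m
heave_B = 331 × cos(49°) = 217.2 m
total = 55.04 + 217.2 = 272 m

272 m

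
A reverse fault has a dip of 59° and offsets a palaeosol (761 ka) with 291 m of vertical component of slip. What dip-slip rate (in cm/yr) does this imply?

0.0446 cm/yr

dip-slip = throw / sin(dip) = 291 m / sin(59°) = 339.5 m
rate = 339.5 m / 761 ka = 0.000446 m/yr = 0.0446 cm/yr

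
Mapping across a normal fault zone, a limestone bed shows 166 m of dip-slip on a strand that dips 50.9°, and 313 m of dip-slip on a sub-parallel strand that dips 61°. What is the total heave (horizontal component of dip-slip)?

heave_A = 166 × cos(50.9°) = 104.7 m
heave_B = 313 × cos(61°) = 151.7 m
total = 104.7 + 151.7 = 256 m

256 m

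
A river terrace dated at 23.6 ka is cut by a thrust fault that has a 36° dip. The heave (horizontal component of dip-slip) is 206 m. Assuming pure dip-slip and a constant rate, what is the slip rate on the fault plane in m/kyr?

10.8 m/kyr

dip-slip = heave / cos(dip) = 206 m / cos(36°) = 254.6 m
rate = 254.6 m / 23.6 ka = 0.0108 m/yr = 10.8 m/kyr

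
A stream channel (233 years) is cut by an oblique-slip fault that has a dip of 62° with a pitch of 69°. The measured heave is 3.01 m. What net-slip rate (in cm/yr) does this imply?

2.95 cm/yr

dip-slip = heave / cos(dip) = 3.01 / cos(62°) = 6.411 m
net slip = dip-slip / sin(rake) = 6.411 / sin(69°) = 6.868 m
rate = 6.868 m / 233 years = 0.0295 m/yr = 2.95 cm/yr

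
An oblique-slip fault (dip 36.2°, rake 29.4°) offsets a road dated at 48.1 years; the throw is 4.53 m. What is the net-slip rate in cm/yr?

dip-slip = throw / sin(dip) = 4.53 / sin(36.2°) = 7.670 m
net slip = dip-slip / sin(rake) = 7.670 / sin(29.4°) = 15.62 m
rate = 15.62 m / 48.1 years = 0.325 m/yr = 32.5 cm/yr

32.5 cm/yr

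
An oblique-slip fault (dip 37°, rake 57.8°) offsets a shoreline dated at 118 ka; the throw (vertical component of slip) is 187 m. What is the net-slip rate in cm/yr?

dip-slip = throw / sin(dip) = 187 / sin(37°) = 310.7 m
net slip = dip-slip / sin(rake) = 310.7 / sin(57.8°) = 367.2 m
rate = 367.2 m / 118 ka = 0.00311 m/yr = 0.311 cm/yr

0.311 cm/yr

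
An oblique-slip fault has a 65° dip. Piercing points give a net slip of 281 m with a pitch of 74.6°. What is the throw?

246 m

dip-slip = net slip × sin(rake) = 281 m × sin(74.6°) = 270.9 m
throw = dip-slip × sin(dip) = 270.9 × sin(65°) = 246 m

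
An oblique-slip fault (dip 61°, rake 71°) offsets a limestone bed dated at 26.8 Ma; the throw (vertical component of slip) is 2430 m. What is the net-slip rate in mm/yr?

dip-slip = throw / sin(dip) = 2430 / sin(61°) = 2778 m
net slip = dip-slip / sin(rake) = 2778 / sin(71°) = 2938 m
rate = 2938 m / 26.8 Ma = 0.000110 m/yr = 0.110 mm/yr

0.110 mm/yr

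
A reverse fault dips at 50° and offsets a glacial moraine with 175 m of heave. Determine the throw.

209 m

throw = heave × tan(dip) = 175 × tan(50°) = 209 m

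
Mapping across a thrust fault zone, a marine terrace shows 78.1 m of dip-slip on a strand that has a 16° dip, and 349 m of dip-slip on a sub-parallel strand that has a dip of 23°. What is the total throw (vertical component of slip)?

158 m

throw_A = 78.1 × sin(16°) = 21.53 m
throw_B = 349 × sin(23°) = 136.4 m
total = 21.53 + 136.4 = 158 m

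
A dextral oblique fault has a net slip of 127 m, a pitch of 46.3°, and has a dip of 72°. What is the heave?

dip-slip = net slip × sin(rake) = 127 m × sin(46.3°) = 91.82 m
heave = dip-slip × cos(dip) = 91.82 × cos(72°) = 28.4 m

28.4 m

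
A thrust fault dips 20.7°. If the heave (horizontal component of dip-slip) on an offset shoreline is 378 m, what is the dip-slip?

404 m

dip-slip = heave / cos(dip) = 378 / cos(20.7°) = 404 m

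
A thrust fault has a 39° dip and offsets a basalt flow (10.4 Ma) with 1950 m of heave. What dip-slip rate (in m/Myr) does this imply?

241 m/Myr

dip-slip = heave / cos(dip) = 1950 m / cos(39°) = 2509 m
rate = 2509 m / 10.4 Ma = 0.000241 m/yr = 241 m/Myr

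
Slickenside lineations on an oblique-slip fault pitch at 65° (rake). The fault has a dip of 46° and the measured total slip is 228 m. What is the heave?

dip-slip = net slip × sin(rake) = 228 m × sin(65°) = 206.6 m
heave = dip-slip × cos(dip) = 206.6 × cos(46°) = 144 m

144 m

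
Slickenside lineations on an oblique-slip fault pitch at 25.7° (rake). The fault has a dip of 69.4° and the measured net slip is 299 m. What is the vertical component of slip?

121 m

dip-slip = net slip × sin(rake) = 299 m × sin(25.7°) = 129.7 m
throw = dip-slip × sin(dip) = 129.7 × sin(69.4°) = 121 m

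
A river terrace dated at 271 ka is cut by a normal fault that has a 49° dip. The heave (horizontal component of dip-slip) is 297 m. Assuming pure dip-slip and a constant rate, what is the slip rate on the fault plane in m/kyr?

dip-slip = heave / cos(dip) = 297 m / cos(49°) = 452.7 m
rate = 452.7 m / 271 ka = 0.00167 m/yr = 1.67 m/kyr

1.67 m/kyr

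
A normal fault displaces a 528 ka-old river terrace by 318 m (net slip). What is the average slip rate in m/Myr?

602 m/Myr

rate = 318 m / 528 ka = 0.000602 m/yr = 602 m/Myr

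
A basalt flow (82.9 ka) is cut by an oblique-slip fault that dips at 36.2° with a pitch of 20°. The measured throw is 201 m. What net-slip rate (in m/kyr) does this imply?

dip-slip = throw / sin(dip) = 201 / sin(36.2°) = 340.3 m
net slip = dip-slip / sin(rake) = 340.3 / sin(20°) = 995.1 m
rate = 995.1 m / 82.9 ka = 0.0120 m/yr = 12 m/kyr

12 m/kyr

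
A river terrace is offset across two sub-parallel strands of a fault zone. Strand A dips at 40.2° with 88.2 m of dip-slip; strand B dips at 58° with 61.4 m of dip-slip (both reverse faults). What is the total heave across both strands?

99.9 m

heave_A = 88.2 × cos(40.2°) = 67.37 m
heave_B = 61.4 × cos(58°) = 32.54 m
total = 67.37 + 32.54 = 99.9 m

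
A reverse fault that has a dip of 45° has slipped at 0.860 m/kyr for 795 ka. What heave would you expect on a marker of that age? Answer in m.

dip-slip = rate × time = 0.860 m/kyr × 795 ka = 683.7 m
heave = dip-slip × cos(dip) = 683.7 × cos(45°) = 483 m

483 m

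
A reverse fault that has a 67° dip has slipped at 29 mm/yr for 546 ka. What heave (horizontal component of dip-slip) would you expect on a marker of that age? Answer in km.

6.19 km

dip-slip = rate × time = 29 mm/yr × 546 ka = 15830 m
heave = dip-slip × cos(dip) = 15830 × cos(67°) = 6190 m = 6.19 km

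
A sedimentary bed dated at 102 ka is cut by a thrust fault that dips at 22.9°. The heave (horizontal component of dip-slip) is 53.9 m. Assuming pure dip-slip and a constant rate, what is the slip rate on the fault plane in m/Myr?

574 m/Myr

dip-slip = heave / cos(dip) = 53.9 m / cos(22.9°) = 58.51 m
rate = 58.51 m / 102 ka = 0.000574 m/yr = 574 m/Myr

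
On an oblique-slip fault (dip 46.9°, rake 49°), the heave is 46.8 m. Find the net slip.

dip-slip = heave / cos(dip) = 46.8 / cos(46.9°) = 68.49 m
net slip = dip-slip / sin(rake) = 68.49 / sin(49°) = 90.8 m

90.8 m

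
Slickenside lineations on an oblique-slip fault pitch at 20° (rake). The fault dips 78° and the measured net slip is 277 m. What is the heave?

dip-slip = net slip × sin(rake) = 277 m × sin(20°) = 94.74 m
heave = dip-slip × cos(dip) = 94.74 × cos(78°) = 19.7 m

19.7 m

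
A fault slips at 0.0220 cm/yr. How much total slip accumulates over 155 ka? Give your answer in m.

34.1 m

slip = rate × time = 0.0220 cm/yr × 155 ka = 34.1 m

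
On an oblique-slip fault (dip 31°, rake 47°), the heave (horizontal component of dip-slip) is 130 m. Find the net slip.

dip-slip = heave / cos(dip) = 130 / cos(31°) = 151.7 m
net slip = dip-slip / sin(rake) = 151.7 / sin(47°) = 207 m

207 m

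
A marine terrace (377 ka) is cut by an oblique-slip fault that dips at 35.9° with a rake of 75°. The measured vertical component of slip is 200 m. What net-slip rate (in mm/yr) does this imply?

0.937 mm/yr

dip-slip = throw / sin(dip) = 200 / sin(35.9°) = 341.1 m
net slip = dip-slip / sin(rake) = 341.1 / sin(75°) = 353.1 m
rate = 353.1 m / 377 ka = 0.000937 m/yr = 0.937 mm/yr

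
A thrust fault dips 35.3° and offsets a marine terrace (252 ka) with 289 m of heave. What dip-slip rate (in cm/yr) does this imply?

dip-slip = heave / cos(dip) = 289 m / cos(35.3°) = 354.1 m
rate = 354.1 m / 252 ka = 0.00141 m/yr = 0.141 cm/yr

0.141 cm/yr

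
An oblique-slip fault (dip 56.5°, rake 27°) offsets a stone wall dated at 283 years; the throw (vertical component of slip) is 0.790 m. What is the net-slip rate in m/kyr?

7.37 m/kyr

dip-slip = throw / sin(dip) = 0.790 / sin(56.5°) = 0.9474 m
net slip = dip-slip / sin(rake) = 0.9474 / sin(27°) = 2.087 m
rate = 2.087 m / 283 years = 0.00737 m/yr = 7.37 m/kyr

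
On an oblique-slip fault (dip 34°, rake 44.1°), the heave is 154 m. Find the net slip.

267 m

dip-slip = heave / cos(dip) = 154 / cos(34°) = 185.8 m
net slip = dip-slip / sin(rake) = 185.8 / sin(44.1°) = 267 m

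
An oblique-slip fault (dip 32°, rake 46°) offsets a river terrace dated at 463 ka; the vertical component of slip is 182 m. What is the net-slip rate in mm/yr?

dip-slip = throw / sin(dip) = 182 / sin(32°) = 343.4 m
net slip = dip-slip / sin(rake) = 343.4 / sin(46°) = 477.4 m
rate = 477.4 m / 463 ka = 0.00103 m/yr = 1.03 mm/yr

1.03 mm/yr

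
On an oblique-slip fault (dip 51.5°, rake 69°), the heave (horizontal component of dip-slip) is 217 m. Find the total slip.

373 m

dip-slip = heave / cos(dip) = 217 / cos(51.5°) = 348.6 m
net slip = dip-slip / sin(rake) = 348.6 / sin(69°) = 373 m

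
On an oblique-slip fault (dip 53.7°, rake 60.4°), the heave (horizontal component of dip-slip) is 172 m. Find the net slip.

dip-slip = heave / cos(dip) = 172 / cos(53.7°) = 290.5 m
net slip = dip-slip / sin(rake) = 290.5 / sin(60.4°) = 334 m

334 m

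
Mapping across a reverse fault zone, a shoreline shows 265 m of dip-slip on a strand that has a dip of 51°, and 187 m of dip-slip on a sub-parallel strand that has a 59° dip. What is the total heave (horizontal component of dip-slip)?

263 m

heave_A = 265 × cos(51°) = 166.8 m
heave_B = 187 × cos(59°) = 96.31 m
total = 166.8 + 96.31 = 263 m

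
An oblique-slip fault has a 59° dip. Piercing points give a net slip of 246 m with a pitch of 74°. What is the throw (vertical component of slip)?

dip-slip = net slip × sin(rake) = 246 m × sin(74°) = 236.5 m
throw = dip-slip × sin(dip) = 236.5 × sin(59°) = 203 m

203 m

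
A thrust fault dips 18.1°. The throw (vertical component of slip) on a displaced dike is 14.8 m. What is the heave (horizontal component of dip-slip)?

45.3 m

heave = throw / tan(dip) = 14.8 / tan(18.1°) = 45.3 m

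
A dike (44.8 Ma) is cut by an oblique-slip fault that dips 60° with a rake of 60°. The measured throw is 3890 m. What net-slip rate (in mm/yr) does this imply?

0.116 mm/yr

dip-slip = throw / sin(dip) = 3890 / sin(60°) = 4492 m
net slip = dip-slip / sin(rake) = 4492 / sin(60°) = 5187 m
rate = 5187 m / 44.8 Ma = 0.000116 m/yr = 0.116 mm/yr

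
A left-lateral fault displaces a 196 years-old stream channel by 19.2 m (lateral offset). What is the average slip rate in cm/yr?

9.80 cm/yr

rate = 19.2 m / 196 years = 0.0980 m/yr = 9.80 cm/yr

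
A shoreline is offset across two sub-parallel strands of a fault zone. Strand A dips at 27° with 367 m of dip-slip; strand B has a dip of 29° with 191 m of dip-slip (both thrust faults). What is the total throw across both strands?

259 m

throw_A = 367 × sin(27°) = 166.6 m
throw_B = 191 × sin(29°) = 92.60 m
total = 166.6 + 92.60 = 259 m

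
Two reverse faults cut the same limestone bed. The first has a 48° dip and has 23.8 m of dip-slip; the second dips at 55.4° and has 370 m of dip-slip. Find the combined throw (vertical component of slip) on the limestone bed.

322 m

throw_A = 23.8 × sin(48°) = 17.69 m
throw_B = 370 × sin(55.4°) = 304.6 m
total = 17.69 + 304.6 = 322 m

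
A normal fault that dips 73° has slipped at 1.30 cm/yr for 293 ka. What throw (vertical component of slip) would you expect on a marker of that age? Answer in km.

3.64 km

dip-slip = rate × time = 1.30 cm/yr × 293 ka = 3809 m
throw = dip-slip × sin(dip) = 3809 × sin(73°) = 3640 m = 3.64 km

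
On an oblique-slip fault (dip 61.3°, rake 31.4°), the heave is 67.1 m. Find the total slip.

dip-slip = heave / cos(dip) = 67.1 / cos(61.3°) = 139.7 m
net slip = dip-slip / sin(rake) = 139.7 / sin(31.4°) = 268 m

268 m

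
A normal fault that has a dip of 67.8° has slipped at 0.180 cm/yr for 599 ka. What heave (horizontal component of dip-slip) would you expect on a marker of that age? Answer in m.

407 m

dip-slip = rate × time = 0.180 cm/yr × 599 ka = 1078 m
heave = dip-slip × cos(dip) = 1078 × cos(67.8°) = 407 m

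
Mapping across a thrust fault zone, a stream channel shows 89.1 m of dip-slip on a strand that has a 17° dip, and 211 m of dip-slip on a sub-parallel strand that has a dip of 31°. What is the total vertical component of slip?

135 m

throw_A = 89.1 × sin(17°) = 26.05 m
throw_B = 211 × sin(31°) = 108.7 m
total = 26.05 + 108.7 = 135 m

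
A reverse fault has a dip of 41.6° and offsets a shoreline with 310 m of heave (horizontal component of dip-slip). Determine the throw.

throw = heave × tan(dip) = 310 × tan(41.6°) = 275 m

275 m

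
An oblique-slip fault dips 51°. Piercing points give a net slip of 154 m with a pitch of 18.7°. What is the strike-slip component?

strike-slip = net slip × cos(rake) = 154 m × cos(18.7°) = 146 m

146 m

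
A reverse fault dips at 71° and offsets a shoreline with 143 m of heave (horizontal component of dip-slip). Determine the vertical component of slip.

throw = heave × tan(dip) = 143 × tan(71°) = 415 m

415 m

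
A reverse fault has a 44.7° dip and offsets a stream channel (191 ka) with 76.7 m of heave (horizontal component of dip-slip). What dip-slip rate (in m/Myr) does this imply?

dip-slip = heave / cos(dip) = 76.7 m / cos(44.7°) = 107.9 m
rate = 107.9 m / 191 ka = 0.000565 m/yr = 565 m/Myr

565 m/Myr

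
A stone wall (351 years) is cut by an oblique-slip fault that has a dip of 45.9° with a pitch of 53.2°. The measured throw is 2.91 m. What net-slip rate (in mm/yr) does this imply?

dip-slip = throw / sin(dip) = 2.91 / sin(45.9°) = 4.052 m
net slip = dip-slip / sin(rake) = 4.052 / sin(53.2°) = 5.061 m
rate = 5.061 m / 351 years = 0.0144 m/yr = 14.4 mm/yr

14.4 mm/yr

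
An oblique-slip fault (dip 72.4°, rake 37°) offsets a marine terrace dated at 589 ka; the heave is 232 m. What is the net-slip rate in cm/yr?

dip-slip = heave / cos(dip) = 232 / cos(72.4°) = 767.3 m
net slip = dip-slip / sin(rake) = 767.3 / sin(37°) = 1275 m
rate = 1275 m / 589 ka = 0.00216 m/yr = 0.216 cm/yr

0.216 cm/yr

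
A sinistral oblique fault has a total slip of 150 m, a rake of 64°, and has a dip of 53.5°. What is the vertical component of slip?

108 m

dip-slip = net slip × sin(rake) = 150 m × sin(64°) = 134.8 m
throw = dip-slip × sin(dip) = 134.8 × sin(53.5°) = 108 m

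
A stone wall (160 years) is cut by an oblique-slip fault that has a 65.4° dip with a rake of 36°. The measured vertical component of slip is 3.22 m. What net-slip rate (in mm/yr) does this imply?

37.7 mm/yr

dip-slip = throw / sin(dip) = 3.22 / sin(65.4°) = 3.541 m
net slip = dip-slip / sin(rake) = 3.541 / sin(36°) = 6.025 m
rate = 6.025 m / 160 years = 0.0377 m/yr = 37.7 mm/yr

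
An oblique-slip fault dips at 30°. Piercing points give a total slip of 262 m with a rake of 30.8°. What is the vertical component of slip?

dip-slip = net slip × sin(rake) = 262 m × sin(30.8°) = 134.2 m
throw = dip-slip × sin(dip) = 134.2 × sin(30°) = 67.1 m

67.1 m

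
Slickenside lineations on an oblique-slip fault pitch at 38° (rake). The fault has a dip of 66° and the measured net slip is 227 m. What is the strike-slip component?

179 m

strike-slip = net slip × cos(rake) = 227 m × cos(38°) = 179 m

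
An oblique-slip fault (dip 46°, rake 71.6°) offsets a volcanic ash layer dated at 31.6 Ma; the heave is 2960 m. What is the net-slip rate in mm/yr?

0.142 mm/yr

dip-slip = heave / cos(dip) = 2960 / cos(46°) = 4261 m
net slip = dip-slip / sin(rake) = 4261 / sin(71.6°) = 4491 m
rate = 4491 m / 31.6 Ma = 0.000142 m/yr = 0.142 mm/yr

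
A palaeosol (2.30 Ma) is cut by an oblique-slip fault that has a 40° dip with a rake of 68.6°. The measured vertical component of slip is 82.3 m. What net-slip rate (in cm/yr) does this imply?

0.00598 cm/yr

dip-slip = throw / sin(dip) = 82.3 / sin(40°) = 128 m
net slip = dip-slip / sin(rake) = 128 / sin(68.6°) = 137.5 m
rate = 137.5 m / 2.30 Ma = 0.0000598 m/yr = 0.00598 cm/yr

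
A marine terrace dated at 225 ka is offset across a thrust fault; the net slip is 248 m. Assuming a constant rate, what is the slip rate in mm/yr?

rate = 248 m / 225 ka = 0.00110 m/yr = 1.10 mm/yr

1.10 mm/yr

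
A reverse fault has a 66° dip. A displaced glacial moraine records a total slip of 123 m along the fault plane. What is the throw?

112 m

throw = dip-slip × sin(dip) = 123 m × sin(66°) = 112 m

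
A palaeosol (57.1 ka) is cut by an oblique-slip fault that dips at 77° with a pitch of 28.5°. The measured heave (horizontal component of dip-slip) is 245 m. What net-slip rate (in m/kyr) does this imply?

40 m/kyr

dip-slip = heave / cos(dip) = 245 / cos(77°) = 1089 m
net slip = dip-slip / sin(rake) = 1089 / sin(28.5°) = 2283 m
rate = 2283 m / 57.1 ka = 0.0400 m/yr = 40 m/kyr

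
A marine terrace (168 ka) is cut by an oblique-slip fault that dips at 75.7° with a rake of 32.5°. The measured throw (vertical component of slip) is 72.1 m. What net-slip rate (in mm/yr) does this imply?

0.824 mm/yr

dip-slip = throw / sin(dip) = 72.1 / sin(75.7°) = 74.41 m
net slip = dip-slip / sin(rake) = 74.41 / sin(32.5°) = 138.5 m
rate = 138.5 m / 168 ka = 0.000824 m/yr = 0.824 mm/yr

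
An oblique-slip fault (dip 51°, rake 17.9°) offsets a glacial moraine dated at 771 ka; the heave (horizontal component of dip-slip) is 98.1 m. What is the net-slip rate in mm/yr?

dip-slip = heave / cos(dip) = 98.1 / cos(51°) = 155.9 m
net slip = dip-slip / sin(rake) = 155.9 / sin(17.9°) = 507.2 m
rate = 507.2 m / 771 ka = 0.000658 m/yr = 0.658 mm/yr

0.658 mm/yr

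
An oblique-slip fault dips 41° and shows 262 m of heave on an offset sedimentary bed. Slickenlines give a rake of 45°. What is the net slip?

dip-slip = heave / cos(dip) = 262 / cos(41°) = 347.2 m
net slip = dip-slip / sin(rake) = 347.2 / sin(45°) = 491 m

491 m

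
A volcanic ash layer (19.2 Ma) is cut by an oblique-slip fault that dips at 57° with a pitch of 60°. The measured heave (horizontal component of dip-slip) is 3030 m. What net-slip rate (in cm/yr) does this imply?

dip-slip = heave / cos(dip) = 3030 / cos(57°) = 5563 m
net slip = dip-slip / sin(rake) = 5563 / sin(60°) = 6424 m
rate = 6424 m / 19.2 Ma = 0.000335 m/yr = 0.0335 cm/yr

0.0335 cm/yr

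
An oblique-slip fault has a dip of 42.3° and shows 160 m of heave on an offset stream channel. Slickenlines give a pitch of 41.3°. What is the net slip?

dip-slip = heave / cos(dip) = 160 / cos(42.3°) = 216.3 m
net slip = dip-slip / sin(rake) = 216.3 / sin(41.3°) = 328 m

328 m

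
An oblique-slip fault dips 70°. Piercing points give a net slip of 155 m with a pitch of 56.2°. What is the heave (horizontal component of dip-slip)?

dip-slip = net slip × sin(rake) = 155 m × sin(56.2°) = 128.8 m
heave = dip-slip × cos(dip) = 128.8 × cos(70°) = 44.1 m

44.1 m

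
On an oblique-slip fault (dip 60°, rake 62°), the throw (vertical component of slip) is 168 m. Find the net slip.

220 m

dip-slip = throw / sin(dip) = 168 / sin(60°) = 194 m
net slip = dip-slip / sin(rake) = 194 / sin(62°) = 220 m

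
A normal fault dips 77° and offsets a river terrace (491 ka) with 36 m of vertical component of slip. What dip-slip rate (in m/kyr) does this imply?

dip-slip = throw / sin(dip) = 36 m / sin(77°) = 36.95 m
rate = 36.95 m / 491 ka = 0.0000752 m/yr = 0.0752 m/kyr

0.0752 m/kyr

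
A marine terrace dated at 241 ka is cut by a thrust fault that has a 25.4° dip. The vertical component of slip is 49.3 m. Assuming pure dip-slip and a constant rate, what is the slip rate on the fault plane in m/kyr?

dip-slip = throw / sin(dip) = 49.3 m / sin(25.4°) = 114.9 m
rate = 114.9 m / 241 ka = 0.000477 m/yr = 0.477 m/kyr

0.477 m/kyr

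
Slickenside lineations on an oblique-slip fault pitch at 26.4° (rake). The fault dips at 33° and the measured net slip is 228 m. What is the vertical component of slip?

55.2 m

dip-slip = net slip × sin(rake) = 228 m × sin(26.4°) = 101.4 m
throw = dip-slip × sin(dip) = 101.4 × sin(33°) = 55.2 m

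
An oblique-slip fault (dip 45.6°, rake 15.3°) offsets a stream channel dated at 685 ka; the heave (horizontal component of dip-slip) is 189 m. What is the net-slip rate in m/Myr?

1490 m/Myr

dip-slip = heave / cos(dip) = 189 / cos(45.6°) = 270.1 m
net slip = dip-slip / sin(rake) = 270.1 / sin(15.3°) = 1024 m
rate = 1024 m / 685 ka = 0.00149 m/yr = 1490 m/Myr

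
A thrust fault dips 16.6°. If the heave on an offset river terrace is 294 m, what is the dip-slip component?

307 m

dip-slip = heave / cos(dip) = 294 / cos(16.6°) = 307 m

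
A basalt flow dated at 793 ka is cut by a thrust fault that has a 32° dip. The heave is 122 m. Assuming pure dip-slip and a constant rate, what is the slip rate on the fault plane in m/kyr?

dip-slip = heave / cos(dip) = 122 m / cos(32°) = 143.9 m
rate = 143.9 m / 793 ka = 0.000181 m/yr = 0.181 m/kyr

0.181 m/kyr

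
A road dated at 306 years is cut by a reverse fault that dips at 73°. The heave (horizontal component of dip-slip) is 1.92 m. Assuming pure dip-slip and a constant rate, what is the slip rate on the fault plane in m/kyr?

21.5 m/kyr

dip-slip = heave / cos(dip) = 1.92 m / cos(73°) = 6.567 m
rate = 6.567 m / 306 years = 0.0215 m/yr = 21.5 m/kyr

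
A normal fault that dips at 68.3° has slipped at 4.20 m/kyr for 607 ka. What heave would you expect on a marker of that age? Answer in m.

dip-slip = rate × time = 4.20 m/kyr × 607 ka = 2549 m
heave = dip-slip × cos(dip) = 2549 × cos(68.3°) = 943 m

943 m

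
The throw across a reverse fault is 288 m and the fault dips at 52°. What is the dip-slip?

365 m

dip-slip = throw / sin(dip) = 288 / sin(52°) = 365 m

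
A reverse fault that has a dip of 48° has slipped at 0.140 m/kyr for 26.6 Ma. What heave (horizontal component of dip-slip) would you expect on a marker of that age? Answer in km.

2.49 km

dip-slip = rate × time = 0.140 m/kyr × 26.6 Ma = 3724 m
heave = dip-slip × cos(dip) = 3724 × cos(48°) = 2490 m = 2.49 km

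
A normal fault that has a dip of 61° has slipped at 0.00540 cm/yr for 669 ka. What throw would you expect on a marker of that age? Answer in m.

31.6 m

dip-slip = rate × time = 0.00540 cm/yr × 669 ka = 36.13 m
throw = dip-slip × sin(dip) = 36.13 × sin(61°) = 31.6 m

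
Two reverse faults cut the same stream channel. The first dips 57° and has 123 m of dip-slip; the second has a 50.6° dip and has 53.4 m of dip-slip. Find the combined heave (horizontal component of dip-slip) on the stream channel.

101 m

heave_A = 123 × cos(57°) = 66.99 m
heave_B = 53.4 × cos(50.6°) = 33.89 m
total = 66.99 + 33.89 = 101 m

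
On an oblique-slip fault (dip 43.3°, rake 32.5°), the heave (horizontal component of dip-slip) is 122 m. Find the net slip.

dip-slip = heave / cos(dip) = 122 / cos(43.3°) = 167.6 m
net slip = dip-slip / sin(rake) = 167.6 / sin(32.5°) = 312 m

312 m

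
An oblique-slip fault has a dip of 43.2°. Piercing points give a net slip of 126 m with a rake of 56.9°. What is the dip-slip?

dip-slip = net slip × sin(rake) = 126 m × sin(56.9°) = 106 m

106 m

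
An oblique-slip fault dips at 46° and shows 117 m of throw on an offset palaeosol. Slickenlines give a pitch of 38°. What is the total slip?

264 m

dip-slip = throw / sin(dip) = 117 / sin(46°) = 162.6 m
net slip = dip-slip / sin(rake) = 162.6 / sin(38°) = 264 m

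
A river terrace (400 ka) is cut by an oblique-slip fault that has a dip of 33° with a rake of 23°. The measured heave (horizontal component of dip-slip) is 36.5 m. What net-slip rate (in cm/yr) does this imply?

0.0278 cm/yr

dip-slip = heave / cos(dip) = 36.5 / cos(33°) = 43.52 m
net slip = dip-slip / sin(rake) = 43.52 / sin(23°) = 111.4 m
rate = 111.4 m / 400 ka = 0.000278 m/yr = 0.0278 cm/yr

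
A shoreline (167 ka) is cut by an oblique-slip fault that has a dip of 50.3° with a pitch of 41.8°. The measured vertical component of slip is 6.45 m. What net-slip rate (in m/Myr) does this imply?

75.3 m/Myr

dip-slip = throw / sin(dip) = 6.45 / sin(50.3°) = 8.383 m
net slip = dip-slip / sin(rake) = 8.383 / sin(41.8°) = 12.58 m
rate = 12.58 m / 167 ka = 0.0000753 m/yr = 75.3 m/Myr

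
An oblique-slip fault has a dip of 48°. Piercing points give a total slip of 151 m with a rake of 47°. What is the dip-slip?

dip-slip = net slip × sin(rake) = 151 m × sin(47°) = 110 m

110 m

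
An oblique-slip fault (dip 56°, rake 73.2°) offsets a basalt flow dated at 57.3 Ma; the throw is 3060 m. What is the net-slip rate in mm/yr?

0.0673 mm/yr

dip-slip = throw / sin(dip) = 3060 / sin(56°) = 3691 m
net slip = dip-slip / sin(rake) = 3691 / sin(73.2°) = 3856 m
rate = 3856 m / 57.3 Ma = 0.0000673 m/yr = 0.0673 mm/yr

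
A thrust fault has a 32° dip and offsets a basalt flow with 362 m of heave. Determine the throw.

throw = heave × tan(dip) = 362 × tan(32°) = 226 m

226 m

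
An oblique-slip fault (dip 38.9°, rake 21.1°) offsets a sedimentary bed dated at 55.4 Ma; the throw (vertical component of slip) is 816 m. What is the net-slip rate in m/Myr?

dip-slip = throw / sin(dip) = 816 / sin(38.9°) = 1299 m
net slip = dip-slip / sin(rake) = 1299 / sin(21.1°) = 3610 m
rate = 3610 m / 55.4 Ma = 0.0000652 m/yr = 65.2 m/Myr

65.2 m/Myr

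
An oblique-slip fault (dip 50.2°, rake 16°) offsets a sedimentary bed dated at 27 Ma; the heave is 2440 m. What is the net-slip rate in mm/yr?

0.512 mm/yr

dip-slip = heave / cos(dip) = 2440 / cos(50.2°) = 3812 m
net slip = dip-slip / sin(rake) = 3812 / sin(16°) = 13830 m
rate = 13830 m / 27 Ma = 0.000512 m/yr = 0.512 mm/yr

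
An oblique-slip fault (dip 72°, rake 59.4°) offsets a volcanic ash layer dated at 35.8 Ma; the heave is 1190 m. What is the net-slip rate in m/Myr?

dip-slip = heave / cos(dip) = 1190 / cos(72°) = 3851 m
net slip = dip-slip / sin(rake) = 3851 / sin(59.4°) = 4474 m
rate = 4474 m / 35.8 Ma = 0.000125 m/yr = 125 m/Myr

125 m/Myr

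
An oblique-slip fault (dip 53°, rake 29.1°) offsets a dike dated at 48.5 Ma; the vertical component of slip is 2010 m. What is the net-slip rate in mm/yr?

0.107 mm/yr

dip-slip = throw / sin(dip) = 2010 / sin(53°) = 2517 m
net slip = dip-slip / sin(rake) = 2517 / sin(29.1°) = 5175 m
rate = 5175 m / 48.5 Ma = 0.000107 m/yr = 0.107 mm/yr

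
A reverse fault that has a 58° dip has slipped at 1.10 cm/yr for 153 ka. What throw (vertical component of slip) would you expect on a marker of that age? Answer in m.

dip-slip = rate × time = 1.10 cm/yr × 153 ka = 1683 m
throw = dip-slip × sin(dip) = 1683 × sin(58°) = 1430 m

1430 m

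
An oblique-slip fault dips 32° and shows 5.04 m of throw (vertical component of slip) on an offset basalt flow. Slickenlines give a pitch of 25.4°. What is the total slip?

dip-slip = throw / sin(dip) = 5.04 / sin(32°) = 9.511 m
net slip = dip-slip / sin(rake) = 9.511 / sin(25.4°) = 22.2 m

22.2 m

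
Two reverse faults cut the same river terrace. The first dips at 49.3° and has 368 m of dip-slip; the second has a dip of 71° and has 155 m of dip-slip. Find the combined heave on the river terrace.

heave_A = 368 × cos(49.3°) = 240 m
heave_B = 155 × cos(71°) = 50.46 m
total = 240 + 50.46 = 290 m

290 m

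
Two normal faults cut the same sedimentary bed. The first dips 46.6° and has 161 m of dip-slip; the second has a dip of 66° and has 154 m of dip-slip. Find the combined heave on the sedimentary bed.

heave_A = 161 × cos(46.6°) = 110.6 m
heave_B = 154 × cos(66°) = 62.64 m
total = 110.6 + 62.64 = 173 m

173 m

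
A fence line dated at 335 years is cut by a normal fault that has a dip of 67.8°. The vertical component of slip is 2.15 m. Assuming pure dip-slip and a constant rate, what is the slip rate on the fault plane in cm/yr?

0.693 cm/yr

dip-slip = throw / sin(dip) = 2.15 m / sin(67.8°) = 2.322 m
rate = 2.322 m / 335 years = 0.00693 m/yr = 0.693 cm/yr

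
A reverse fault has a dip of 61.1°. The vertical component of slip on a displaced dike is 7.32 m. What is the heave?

heave = throw / tan(dip) = 7.32 / tan(61.1°) = 4.04 m

4.04 m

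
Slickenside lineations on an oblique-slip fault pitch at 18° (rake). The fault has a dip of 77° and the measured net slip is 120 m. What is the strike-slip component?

114 m

strike-slip = net slip × cos(rake) = 120 m × cos(18°) = 114 m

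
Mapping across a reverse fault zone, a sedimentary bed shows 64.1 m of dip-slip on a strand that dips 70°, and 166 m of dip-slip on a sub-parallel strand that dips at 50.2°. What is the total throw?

188 m

throw_A = 64.1 × sin(70°) = 60.23 m
throw_B = 166 × sin(50.2°) = 127.5 m
total = 60.23 + 127.5 = 188 m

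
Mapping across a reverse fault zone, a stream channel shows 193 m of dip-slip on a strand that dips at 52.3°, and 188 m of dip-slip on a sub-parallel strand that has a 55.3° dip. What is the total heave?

225 m

heave_A = 193 × cos(52.3°) = 118 m
heave_B = 188 × cos(55.3°) = 107 m
total = 118 + 107 = 225 m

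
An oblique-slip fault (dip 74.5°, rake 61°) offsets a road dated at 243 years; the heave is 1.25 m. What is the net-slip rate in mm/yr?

dip-slip = heave / cos(dip) = 1.25 / cos(74.5°) = 4.677 m
net slip = dip-slip / sin(rake) = 4.677 / sin(61°) = 5.348 m
rate = 5.348 m / 243 years = 0.0220 m/yr = 22 mm/yr

22 mm/yr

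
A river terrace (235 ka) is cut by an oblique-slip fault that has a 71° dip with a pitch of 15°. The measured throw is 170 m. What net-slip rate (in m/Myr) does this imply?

dip-slip = throw / sin(dip) = 170 / sin(71°) = 179.8 m
net slip = dip-slip / sin(rake) = 179.8 / sin(15°) = 694.7 m
rate = 694.7 m / 235 ka = 0.00296 m/yr = 2960 m/Myr

2960 m/Myr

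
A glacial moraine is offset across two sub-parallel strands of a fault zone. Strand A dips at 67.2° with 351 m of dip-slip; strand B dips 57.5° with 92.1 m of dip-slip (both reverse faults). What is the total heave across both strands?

186 m

heave_A = 351 × cos(67.2°) = 136 m
heave_B = 92.1 × cos(57.5°) = 49.49 m
total = 136 + 49.49 = 186 m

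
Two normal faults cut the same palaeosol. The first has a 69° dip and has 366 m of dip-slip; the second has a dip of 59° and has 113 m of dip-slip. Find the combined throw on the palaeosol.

439 m

throw_A = 366 × sin(69°) = 341.7 m
throw_B = 113 × sin(59°) = 96.86 m
total = 341.7 + 96.86 = 439 m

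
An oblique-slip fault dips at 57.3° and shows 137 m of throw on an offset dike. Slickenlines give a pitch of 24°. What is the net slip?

dip-slip = throw / sin(dip) = 137 / sin(57.3°) = 162.8 m
net slip = dip-slip / sin(rake) = 162.8 / sin(24°) = 400 m

400 m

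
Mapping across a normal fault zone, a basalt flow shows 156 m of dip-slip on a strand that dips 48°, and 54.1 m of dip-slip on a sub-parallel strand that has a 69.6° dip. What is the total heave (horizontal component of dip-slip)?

123 m

heave_A = 156 × cos(48°) = 104.4 m
heave_B = 54.1 × cos(69.6°) = 18.86 m
total = 104.4 + 18.86 = 123 m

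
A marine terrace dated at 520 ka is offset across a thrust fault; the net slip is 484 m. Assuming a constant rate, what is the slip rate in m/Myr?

931 m/Myr

rate = 484 m / 520 ka = 0.000931 m/yr = 931 m/Myr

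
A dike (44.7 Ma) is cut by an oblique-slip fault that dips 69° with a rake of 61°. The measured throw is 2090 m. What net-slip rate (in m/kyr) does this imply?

0.0573 m/kyr

dip-slip = throw / sin(dip) = 2090 / sin(69°) = 2239 m
net slip = dip-slip / sin(rake) = 2239 / sin(61°) = 2560 m
rate = 2560 m / 44.7 Ma = 0.0000573 m/yr = 0.0573 m/kyr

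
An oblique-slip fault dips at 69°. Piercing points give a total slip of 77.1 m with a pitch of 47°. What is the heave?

dip-slip = net slip × sin(rake) = 77.1 m × sin(47°) = 56.39 m
heave = dip-slip × cos(dip) = 56.39 × cos(69°) = 20.2 m

20.2 m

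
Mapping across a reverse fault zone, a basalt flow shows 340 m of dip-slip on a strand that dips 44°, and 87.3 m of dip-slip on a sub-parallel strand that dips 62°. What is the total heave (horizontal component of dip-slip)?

286 m

heave_A = 340 × cos(44°) = 244.6 m
heave_B = 87.3 × cos(62°) = 40.98 m
total = 244.6 + 40.98 = 286 m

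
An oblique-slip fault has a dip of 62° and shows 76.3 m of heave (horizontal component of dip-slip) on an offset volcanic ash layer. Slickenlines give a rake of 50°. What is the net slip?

212 m

dip-slip = heave / cos(dip) = 76.3 / cos(62°) = 162.5 m
net slip = dip-slip / sin(rake) = 162.5 / sin(50°) = 212 m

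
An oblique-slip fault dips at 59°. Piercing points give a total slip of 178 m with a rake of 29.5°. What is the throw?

75.1 m

dip-slip = net slip × sin(rake) = 178 m × sin(29.5°) = 87.65 m
throw = dip-slip × sin(dip) = 87.65 × sin(59°) = 75.1 m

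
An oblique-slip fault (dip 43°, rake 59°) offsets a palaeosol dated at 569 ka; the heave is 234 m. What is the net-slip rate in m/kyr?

0.656 m/kyr

dip-slip = heave / cos(dip) = 234 / cos(43°) = 320 m
net slip = dip-slip / sin(rake) = 320 / sin(59°) = 373.3 m
rate = 373.3 m / 569 ka = 0.000656 m/yr = 0.656 m/kyr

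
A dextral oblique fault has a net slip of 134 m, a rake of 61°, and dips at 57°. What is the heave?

dip-slip = net slip × sin(rake) = 134 m × sin(61°) = 117.2 m
heave = dip-slip × cos(dip) = 117.2 × cos(57°) = 63.8 m

63.8 m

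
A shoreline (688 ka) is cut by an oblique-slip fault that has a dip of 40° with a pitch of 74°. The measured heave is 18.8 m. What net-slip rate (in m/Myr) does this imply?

dip-slip = heave / cos(dip) = 18.8 / cos(40°) = 24.54 m
net slip = dip-slip / sin(rake) = 24.54 / sin(74°) = 25.53 m
rate = 25.53 m / 688 ka = 0.0000371 m/yr = 37.1 m/Myr

37.1 m/Myr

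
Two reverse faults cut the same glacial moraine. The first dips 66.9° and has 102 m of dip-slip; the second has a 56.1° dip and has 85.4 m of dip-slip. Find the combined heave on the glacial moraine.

87.6 m

heave_A = 102 × cos(66.9°) = 40.02 m
heave_B = 85.4 × cos(56.1°) = 47.63 m
total = 40.02 + 47.63 = 87.6 m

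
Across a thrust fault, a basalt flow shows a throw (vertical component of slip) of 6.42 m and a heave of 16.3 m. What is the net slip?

17.5 m

net slip = √(throw² + heave²) = √(6.42² + 16.3²) = 17.5 m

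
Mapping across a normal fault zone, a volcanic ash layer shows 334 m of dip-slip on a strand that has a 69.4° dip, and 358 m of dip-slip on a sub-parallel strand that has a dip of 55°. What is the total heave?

heave_A = 334 × cos(69.4°) = 117.5 m
heave_B = 358 × cos(55°) = 205.3 m
total = 117.5 + 205.3 = 323 m

323 m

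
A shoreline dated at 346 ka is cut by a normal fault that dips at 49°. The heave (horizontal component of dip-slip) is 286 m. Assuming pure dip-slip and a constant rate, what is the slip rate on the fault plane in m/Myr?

dip-slip = heave / cos(dip) = 286 m / cos(49°) = 435.9 m
rate = 435.9 m / 346 ka = 0.00126 m/yr = 1260 m/Myr

1260 m/Myr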